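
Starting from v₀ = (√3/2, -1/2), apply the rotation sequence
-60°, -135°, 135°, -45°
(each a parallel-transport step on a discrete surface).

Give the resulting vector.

Total rotation: (-60°) + (-135°) + 135° + (-45°) = -105°. Final vector: (-0.7071, -0.7071)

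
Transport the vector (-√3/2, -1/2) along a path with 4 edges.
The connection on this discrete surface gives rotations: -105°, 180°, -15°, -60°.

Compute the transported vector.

Total rotation: (-105°) + 180° + (-15°) + (-60°) = 0°. Final vector: (-0.8660, -0.5000)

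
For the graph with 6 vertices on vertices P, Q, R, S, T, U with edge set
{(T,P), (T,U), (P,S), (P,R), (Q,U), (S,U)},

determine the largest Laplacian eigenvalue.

Degrees: deg(P) = 3, deg(Q) = 1, deg(R) = 1, deg(S) = 2, deg(T) = 2, deg(U) = 3.
L = D − A with rows/columns ordered (P, Q, R, S, T, U):
  [ 3,  0, -1, -1, -1,  0]
  [ 0,  1,  0,  0,  0, -1]
  [-1,  0,  1,  0,  0,  0]
  [-1,  0,  0,  2,  0, -1]
  [-1,  0,  0,  0,  2, -1]
  [ 0, -1,  0, -1, -1,  3]
Characteristic polynomial: det(λI − L) = λ(λ² − 4λ + 2)(λ² − 6λ + 6)(λ − 2).
Roots: λ = 0; (λ² − 4λ + 2) = 0 ⇒ λ = 2 ± √2 ≈ 0.5858, 3.4142; (λ² − 6λ + 6) = 0 ⇒ λ = 3 ± √3 ≈ 1.2679, 4.7321; (λ − 2) = 0 ⇒ λ = 2.
(Check: the roots sum (with multiplicity) to 12, matching trace L = Σdeg = 2·6 = 12.)
Laplacian eigenvalues: [0.0, 0.5858, 1.2679, 2.0, 3.4142, 4.7321]. Largest eigenvalue (spectral radius) = 4.7321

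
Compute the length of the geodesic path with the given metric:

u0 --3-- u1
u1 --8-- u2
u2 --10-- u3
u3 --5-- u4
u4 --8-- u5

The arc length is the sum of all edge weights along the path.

Arc length = 3 + 8 + 10 + 5 + 8 = 34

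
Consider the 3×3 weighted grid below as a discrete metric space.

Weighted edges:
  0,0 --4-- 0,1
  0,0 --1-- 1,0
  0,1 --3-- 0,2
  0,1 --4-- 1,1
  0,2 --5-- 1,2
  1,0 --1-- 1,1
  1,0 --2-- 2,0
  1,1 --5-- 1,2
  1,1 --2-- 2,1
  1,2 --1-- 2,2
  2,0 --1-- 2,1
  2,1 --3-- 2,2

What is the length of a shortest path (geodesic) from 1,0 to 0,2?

Shortest path: 1,0 → 0,0 → 0,1 → 0,2, total weight = 8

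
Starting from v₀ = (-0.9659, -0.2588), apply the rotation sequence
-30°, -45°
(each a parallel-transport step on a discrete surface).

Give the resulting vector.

Total rotation: (-30°) + (-45°) = -75°. Final vector: (-0.5000, 0.8660)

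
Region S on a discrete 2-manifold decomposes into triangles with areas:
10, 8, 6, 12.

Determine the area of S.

10 + 8 + 6 + 12 = 36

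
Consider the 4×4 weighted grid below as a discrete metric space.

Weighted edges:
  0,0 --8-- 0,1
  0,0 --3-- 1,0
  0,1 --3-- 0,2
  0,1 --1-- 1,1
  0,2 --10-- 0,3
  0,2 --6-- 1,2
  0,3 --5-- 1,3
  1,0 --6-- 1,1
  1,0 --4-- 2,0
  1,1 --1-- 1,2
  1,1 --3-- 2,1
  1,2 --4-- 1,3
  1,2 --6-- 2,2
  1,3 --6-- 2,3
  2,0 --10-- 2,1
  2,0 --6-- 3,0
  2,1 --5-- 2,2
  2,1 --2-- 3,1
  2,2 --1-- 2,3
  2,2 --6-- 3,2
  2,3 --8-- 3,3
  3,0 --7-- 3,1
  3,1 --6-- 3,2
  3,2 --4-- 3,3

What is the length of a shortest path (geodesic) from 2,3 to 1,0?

Shortest path: 2,3 → 2,2 → 1,2 → 1,1 → 1,0, total weight = 14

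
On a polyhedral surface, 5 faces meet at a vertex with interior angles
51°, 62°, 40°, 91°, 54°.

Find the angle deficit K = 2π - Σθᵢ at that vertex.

Sum of angles = 298°. K = 360° - 298° = 62° = 31π/90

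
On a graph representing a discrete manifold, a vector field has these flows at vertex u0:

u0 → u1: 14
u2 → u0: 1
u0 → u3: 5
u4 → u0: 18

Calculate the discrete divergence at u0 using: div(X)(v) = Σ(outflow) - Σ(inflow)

Divergence = sum of outgoing flows = 14 + (-1) + 5 + (-18) = 0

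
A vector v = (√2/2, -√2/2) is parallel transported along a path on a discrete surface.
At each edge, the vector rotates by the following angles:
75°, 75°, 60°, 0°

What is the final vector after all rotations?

Total rotation: 75° + 75° + 60° + 0° = 210° ≡ -150° (mod 360°). Final vector: (-0.9659, 0.2588)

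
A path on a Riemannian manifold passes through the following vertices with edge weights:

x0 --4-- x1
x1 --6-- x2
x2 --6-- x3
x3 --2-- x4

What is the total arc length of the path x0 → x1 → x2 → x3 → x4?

Arc length = 4 + 6 + 6 + 2 = 18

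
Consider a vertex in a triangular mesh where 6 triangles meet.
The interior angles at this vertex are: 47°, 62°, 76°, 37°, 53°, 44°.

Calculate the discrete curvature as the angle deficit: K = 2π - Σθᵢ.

Sum of angles = 319°. K = 360° - 319° = 41° = 41π/180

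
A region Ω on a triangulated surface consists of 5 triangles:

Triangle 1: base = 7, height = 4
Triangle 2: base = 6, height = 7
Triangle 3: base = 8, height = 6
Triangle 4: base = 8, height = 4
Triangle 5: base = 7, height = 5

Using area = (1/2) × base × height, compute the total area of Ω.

(1/2)×7×4 + (1/2)×6×7 + (1/2)×8×6 + (1/2)×8×4 + (1/2)×7×5 = 92.5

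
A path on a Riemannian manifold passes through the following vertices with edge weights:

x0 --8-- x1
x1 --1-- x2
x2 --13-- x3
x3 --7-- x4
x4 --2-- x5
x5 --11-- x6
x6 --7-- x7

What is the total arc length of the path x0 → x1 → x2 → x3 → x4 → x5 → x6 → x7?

Arc length = 8 + 1 + 13 + 7 + 2 + 11 + 7 = 49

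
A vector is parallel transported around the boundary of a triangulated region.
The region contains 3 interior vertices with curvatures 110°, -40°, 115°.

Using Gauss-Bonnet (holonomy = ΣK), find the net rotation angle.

Holonomy = total enclosed curvature = 110° + (-40°) + 115° = 185°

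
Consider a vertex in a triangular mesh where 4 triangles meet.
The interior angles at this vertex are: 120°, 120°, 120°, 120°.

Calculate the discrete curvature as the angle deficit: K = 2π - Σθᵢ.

Sum of angles = 480°. K = 360° - 480° = -120° = -2π/3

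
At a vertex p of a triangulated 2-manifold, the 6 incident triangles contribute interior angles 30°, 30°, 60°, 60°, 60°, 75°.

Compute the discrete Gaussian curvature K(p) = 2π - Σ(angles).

Sum of angles = 315°. K = 360° - 315° = 45° = π/4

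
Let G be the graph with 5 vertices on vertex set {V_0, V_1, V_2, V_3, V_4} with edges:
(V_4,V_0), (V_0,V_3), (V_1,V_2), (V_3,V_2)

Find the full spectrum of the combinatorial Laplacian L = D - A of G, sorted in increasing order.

Degrees: deg(V_0) = 2, deg(V_1) = 1, deg(V_2) = 2, deg(V_3) = 2, deg(V_4) = 1.
L = D − A with rows/columns ordered (V_0, V_1, V_2, V_3, V_4):
  [ 2,  0,  0, -1, -1]
  [ 0,  1, -1,  0,  0]
  [ 0, -1,  2, -1,  0]
  [-1,  0, -1,  2,  0]
  [-1,  0,  0,  0,  1]
Characteristic polynomial: det(λI − L) = λ(λ² − 3λ + 1)(λ² − 5λ + 5).
Roots: λ = 0; (λ² − 3λ + 1) = 0 ⇒ λ = (3 ± √5)/2 ≈ 0.382, 2.618; (λ² − 5λ + 5) = 0 ⇒ λ = (5 ± √5)/2 ≈ 1.382, 3.618.
(Check: the roots sum (with multiplicity) to 8, matching trace L = Σdeg = 2·4 = 8.)
Laplacian eigenvalues (increasing order): [0.0, 0.382, 1.382, 2.618, 3.618]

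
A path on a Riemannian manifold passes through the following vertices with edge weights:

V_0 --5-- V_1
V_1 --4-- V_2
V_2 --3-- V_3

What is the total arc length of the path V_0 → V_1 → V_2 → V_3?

Arc length = 5 + 4 + 3 = 12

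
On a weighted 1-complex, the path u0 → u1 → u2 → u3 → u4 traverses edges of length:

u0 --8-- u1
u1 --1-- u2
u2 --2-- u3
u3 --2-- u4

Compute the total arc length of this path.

Arc length = 8 + 1 + 2 + 2 = 13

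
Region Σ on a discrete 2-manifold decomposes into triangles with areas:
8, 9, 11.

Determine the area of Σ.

8 + 9 + 11 = 28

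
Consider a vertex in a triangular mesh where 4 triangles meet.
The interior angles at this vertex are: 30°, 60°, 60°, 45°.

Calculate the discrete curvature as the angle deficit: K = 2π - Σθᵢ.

Sum of angles = 195°. K = 360° - 195° = 165°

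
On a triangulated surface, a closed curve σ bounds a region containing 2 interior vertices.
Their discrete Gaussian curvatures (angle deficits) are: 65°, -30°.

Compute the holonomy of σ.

Holonomy = total enclosed curvature = 65° + (-30°) = 35°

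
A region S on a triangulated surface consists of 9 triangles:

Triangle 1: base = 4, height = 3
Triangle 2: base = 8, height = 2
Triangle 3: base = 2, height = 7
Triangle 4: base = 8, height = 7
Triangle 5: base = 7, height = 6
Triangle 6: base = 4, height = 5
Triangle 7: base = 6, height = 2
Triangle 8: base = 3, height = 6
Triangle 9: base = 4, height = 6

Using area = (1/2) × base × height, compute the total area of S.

(1/2)×4×3 + (1/2)×8×2 + (1/2)×2×7 + (1/2)×8×7 + (1/2)×7×6 + (1/2)×4×5 + (1/2)×6×2 + (1/2)×3×6 + (1/2)×4×6 = 107.0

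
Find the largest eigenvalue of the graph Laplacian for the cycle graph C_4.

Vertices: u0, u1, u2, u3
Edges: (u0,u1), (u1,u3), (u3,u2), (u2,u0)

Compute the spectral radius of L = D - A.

The cycle graph C_n has Laplacian eigenvalues λ_k = 2 − 2cos(2πk/n), k = 0, 1, …, n−1. Here n = 4:
k=0: 2 − 2cos(0) = 0.0; k=1: 2 − 2cos(π/2) = 2.0; k=2: 2 − 2cos(π) = 4.0; k=3: 2 − 2cos(3π/2) = 2.0.
Laplacian eigenvalues: [0.0, 2.0, 2.0, 4.0]. Largest eigenvalue (spectral radius) = 4.0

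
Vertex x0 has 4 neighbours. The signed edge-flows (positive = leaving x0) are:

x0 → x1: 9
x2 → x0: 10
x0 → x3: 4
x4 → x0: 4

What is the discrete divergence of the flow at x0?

Divergence = sum of outgoing flows = 9 + (-10) + 4 + (-4) = -1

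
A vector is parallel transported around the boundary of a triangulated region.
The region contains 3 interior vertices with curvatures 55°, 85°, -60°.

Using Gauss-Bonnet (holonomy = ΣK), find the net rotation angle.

Holonomy = total enclosed curvature = 55° + 85° + (-60°) = 80°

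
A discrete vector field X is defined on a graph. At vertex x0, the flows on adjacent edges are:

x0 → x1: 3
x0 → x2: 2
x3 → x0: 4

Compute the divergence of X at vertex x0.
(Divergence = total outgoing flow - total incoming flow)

Divergence = sum of outgoing flows = 3 + 2 + (-4) = 1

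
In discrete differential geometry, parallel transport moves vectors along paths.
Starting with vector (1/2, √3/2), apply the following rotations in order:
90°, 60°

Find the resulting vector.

Total rotation: 90° + 60° = 150°. Final vector: (-0.8660, -0.5000)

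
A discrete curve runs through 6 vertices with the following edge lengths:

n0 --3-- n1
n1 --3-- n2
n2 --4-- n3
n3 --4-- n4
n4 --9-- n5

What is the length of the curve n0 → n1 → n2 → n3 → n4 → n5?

Arc length = 3 + 3 + 4 + 4 + 9 = 23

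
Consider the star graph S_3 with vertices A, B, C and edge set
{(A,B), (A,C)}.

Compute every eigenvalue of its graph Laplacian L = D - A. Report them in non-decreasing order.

The star S_3 is the complete bipartite graph K_{1,2} (one hub of degree 2, 2 leaves of degree 1). The Laplacian spectrum of K_{p,q} is 0, p (multiplicity q−1), q (multiplicity p−1), p+q. With p = 1, q = 2: 0 once, 1 with multiplicity 1, and 3 once. (Check: trace L = sum of degrees = 4 = 1·1 + 3.)
Laplacian eigenvalues (increasing order): [0.0, 1.0, 3.0]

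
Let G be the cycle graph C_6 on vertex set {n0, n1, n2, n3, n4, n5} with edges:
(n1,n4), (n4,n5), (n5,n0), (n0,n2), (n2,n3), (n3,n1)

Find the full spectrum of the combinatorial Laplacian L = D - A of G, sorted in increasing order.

The cycle graph C_n has Laplacian eigenvalues λ_k = 2 − 2cos(2πk/n), k = 0, 1, …, n−1. Here n = 6:
k=0: 2 − 2cos(0) = 0.0; k=1: 2 − 2cos(π/3) = 1.0; k=2: 2 − 2cos(2π/3) = 3.0; k=3: 2 − 2cos(π) = 4.0; k=4: 2 − 2cos(4π/3) = 3.0; k=5: 2 − 2cos(5π/3) = 1.0.
Laplacian eigenvalues (increasing order): [0.0, 1.0, 1.0, 3.0, 3.0, 4.0]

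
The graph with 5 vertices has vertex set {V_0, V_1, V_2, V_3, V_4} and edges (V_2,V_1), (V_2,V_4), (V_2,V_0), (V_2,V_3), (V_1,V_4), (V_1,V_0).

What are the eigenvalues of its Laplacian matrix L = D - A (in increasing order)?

Degrees: deg(V_0) = 2, deg(V_1) = 3, deg(V_2) = 4, deg(V_3) = 1, deg(V_4) = 2.
L = D − A with rows/columns ordered (V_0, V_1, V_2, V_3, V_4):
  [ 2, -1, -1,  0,  0]
  [-1,  3, -1,  0, -1]
  [-1, -1,  4, -1, -1]
  [ 0,  0, -1,  1,  0]
  [ 0, -1, -1,  0,  2]
Characteristic polynomial: det(λI − L) = λ(λ − 1)(λ − 2)(λ − 4)(λ − 5).
Roots: λ = 0; (λ − 1) = 0 ⇒ λ = 1; (λ − 2) = 0 ⇒ λ = 2; (λ − 4) = 0 ⇒ λ = 4; (λ − 5) = 0 ⇒ λ = 5.
(Check: the roots sum (with multiplicity) to 12, matching trace L = Σdeg = 2·6 = 12.)
Laplacian eigenvalues (increasing order): [0.0, 1.0, 2.0, 4.0, 5.0]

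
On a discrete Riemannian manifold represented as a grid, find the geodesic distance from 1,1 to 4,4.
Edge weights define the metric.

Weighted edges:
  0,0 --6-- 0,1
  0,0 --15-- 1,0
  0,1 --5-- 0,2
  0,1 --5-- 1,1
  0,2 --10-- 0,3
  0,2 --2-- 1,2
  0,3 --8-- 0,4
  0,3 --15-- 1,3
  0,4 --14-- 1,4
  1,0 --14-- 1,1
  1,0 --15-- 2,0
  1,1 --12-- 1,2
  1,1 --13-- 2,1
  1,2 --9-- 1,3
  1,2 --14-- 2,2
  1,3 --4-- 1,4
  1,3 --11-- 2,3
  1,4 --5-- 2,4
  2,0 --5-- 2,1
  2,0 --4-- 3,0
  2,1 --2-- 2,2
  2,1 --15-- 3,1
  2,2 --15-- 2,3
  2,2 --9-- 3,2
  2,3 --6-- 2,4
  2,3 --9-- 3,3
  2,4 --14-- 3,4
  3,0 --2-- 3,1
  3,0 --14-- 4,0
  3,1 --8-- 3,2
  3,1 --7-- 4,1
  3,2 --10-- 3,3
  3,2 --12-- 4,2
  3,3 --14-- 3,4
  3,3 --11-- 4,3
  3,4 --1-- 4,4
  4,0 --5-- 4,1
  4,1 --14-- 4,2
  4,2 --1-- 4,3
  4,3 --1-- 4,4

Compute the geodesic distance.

Shortest path: 1,1 → 2,1 → 2,2 → 3,2 → 4,2 → 4,3 → 4,4, total weight = 38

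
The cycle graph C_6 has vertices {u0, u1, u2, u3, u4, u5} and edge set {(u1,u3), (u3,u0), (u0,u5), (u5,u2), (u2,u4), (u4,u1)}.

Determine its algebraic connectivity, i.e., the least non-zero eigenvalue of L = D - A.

The cycle graph C_n has Laplacian eigenvalues λ_k = 2 − 2cos(2πk/n), k = 0, 1, …, n−1. Here n = 6:
k=0: 2 − 2cos(0) = 0.0; k=1: 2 − 2cos(π/3) = 1.0; k=2: 2 − 2cos(2π/3) = 3.0; k=3: 2 − 2cos(π) = 4.0; k=4: 2 − 2cos(4π/3) = 3.0; k=5: 2 − 2cos(5π/3) = 1.0.
Laplacian eigenvalues: [0.0, 1.0, 1.0, 3.0, 3.0, 4.0]. Algebraic connectivity (smallest non-zero eigenvalue) = 1.0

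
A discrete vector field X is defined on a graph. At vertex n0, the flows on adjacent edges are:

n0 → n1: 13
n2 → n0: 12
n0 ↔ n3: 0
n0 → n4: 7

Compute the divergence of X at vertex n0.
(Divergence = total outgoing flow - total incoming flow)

Divergence = sum of outgoing flows = 13 + (-12) + 0 + 7 = 8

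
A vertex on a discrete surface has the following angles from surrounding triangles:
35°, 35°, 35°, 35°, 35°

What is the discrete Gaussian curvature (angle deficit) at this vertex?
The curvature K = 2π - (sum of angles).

Sum of angles = 175°. K = 360° - 175° = 185°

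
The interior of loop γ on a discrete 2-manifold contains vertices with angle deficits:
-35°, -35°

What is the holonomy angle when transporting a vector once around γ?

Holonomy = total enclosed curvature = (-35°) + (-35°) = -70°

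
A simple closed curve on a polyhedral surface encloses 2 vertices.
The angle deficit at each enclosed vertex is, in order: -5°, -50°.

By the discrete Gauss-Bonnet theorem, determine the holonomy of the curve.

Holonomy = total enclosed curvature = (-5°) + (-50°) = -55°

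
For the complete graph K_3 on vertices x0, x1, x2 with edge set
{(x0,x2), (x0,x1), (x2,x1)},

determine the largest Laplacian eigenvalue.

For the complete graph K_n, L = nI − J (J = all-ones matrix). J has eigenvalues n (once, eigenvector 𝟙) and 0 (multiplicity n−1), so L has eigenvalues 0 (once) and n (multiplicity n−1). Here n = 3: eigenvalue 0 once and 3 with multiplicity 2.
Laplacian eigenvalues: [0.0, 3.0, 3.0]. Largest eigenvalue (spectral radius) = 3.0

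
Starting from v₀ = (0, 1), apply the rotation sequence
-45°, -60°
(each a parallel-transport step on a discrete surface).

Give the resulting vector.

Total rotation: (-45°) + (-60°) = -105°. Final vector: (0.9659, -0.2588)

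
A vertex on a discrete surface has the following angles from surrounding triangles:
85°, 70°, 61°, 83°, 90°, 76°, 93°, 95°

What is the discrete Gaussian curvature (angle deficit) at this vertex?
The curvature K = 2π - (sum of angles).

Sum of angles = 653°. K = 360° - 653° = -293° = -293π/180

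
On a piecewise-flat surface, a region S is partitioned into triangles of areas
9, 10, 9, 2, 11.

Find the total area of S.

9 + 10 + 9 + 2 + 11 = 41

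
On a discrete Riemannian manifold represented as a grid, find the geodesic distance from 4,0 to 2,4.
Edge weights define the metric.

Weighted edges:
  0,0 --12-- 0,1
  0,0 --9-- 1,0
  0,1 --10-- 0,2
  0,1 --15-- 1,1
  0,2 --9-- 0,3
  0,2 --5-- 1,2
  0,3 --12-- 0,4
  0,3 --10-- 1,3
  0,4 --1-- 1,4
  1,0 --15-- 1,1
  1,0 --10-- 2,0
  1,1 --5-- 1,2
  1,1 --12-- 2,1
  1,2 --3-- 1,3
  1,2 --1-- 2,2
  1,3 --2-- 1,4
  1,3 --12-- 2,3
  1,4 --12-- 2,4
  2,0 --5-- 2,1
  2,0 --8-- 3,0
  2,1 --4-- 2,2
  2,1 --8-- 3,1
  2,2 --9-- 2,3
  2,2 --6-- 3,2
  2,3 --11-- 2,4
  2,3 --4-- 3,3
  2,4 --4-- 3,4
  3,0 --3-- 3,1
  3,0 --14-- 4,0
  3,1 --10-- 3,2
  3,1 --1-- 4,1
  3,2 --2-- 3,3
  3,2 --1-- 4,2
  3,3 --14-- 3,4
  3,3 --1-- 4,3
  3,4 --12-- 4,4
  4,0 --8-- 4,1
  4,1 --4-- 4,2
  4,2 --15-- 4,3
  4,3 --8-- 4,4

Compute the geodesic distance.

Shortest path: 4,0 → 4,1 → 4,2 → 3,2 → 3,3 → 2,3 → 2,4, total weight = 30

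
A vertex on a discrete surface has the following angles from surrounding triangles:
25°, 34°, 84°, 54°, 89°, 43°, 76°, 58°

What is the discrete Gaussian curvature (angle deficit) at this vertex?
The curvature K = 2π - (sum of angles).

Sum of angles = 463°. K = 360° - 463° = -103° = -103π/180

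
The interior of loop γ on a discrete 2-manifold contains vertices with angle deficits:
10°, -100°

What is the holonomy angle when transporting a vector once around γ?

Holonomy = total enclosed curvature = 10° + (-100°) = -90°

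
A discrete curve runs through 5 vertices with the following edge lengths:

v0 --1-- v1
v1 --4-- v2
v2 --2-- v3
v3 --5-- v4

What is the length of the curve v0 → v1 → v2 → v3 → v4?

Arc length = 1 + 4 + 2 + 5 = 12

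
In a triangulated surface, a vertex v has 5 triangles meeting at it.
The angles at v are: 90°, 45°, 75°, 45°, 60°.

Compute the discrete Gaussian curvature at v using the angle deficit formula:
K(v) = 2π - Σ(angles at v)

Sum of angles = 315°. K = 360° - 315° = 45°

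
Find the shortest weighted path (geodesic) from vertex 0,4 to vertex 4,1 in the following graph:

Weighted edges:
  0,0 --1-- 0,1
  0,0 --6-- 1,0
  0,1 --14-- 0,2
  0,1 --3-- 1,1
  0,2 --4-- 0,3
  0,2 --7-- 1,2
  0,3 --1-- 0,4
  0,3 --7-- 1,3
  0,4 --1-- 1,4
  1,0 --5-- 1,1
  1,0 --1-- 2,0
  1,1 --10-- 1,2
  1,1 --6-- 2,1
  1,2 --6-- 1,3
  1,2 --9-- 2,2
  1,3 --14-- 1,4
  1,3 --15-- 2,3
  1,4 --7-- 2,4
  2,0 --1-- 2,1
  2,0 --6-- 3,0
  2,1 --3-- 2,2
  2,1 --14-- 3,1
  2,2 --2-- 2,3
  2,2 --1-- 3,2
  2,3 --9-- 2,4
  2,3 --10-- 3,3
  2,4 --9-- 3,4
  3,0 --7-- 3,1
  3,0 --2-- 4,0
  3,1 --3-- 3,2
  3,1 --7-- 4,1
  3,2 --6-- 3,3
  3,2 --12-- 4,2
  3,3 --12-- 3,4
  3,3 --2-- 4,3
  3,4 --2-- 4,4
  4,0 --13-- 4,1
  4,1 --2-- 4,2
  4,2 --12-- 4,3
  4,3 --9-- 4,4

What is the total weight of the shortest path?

Shortest path: 0,4 → 1,4 → 2,4 → 2,3 → 2,2 → 3,2 → 3,1 → 4,1, total weight = 30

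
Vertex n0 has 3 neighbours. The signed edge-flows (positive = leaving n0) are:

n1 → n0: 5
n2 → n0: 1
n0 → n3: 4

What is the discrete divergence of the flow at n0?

Divergence = sum of outgoing flows = (-5) + (-1) + 4 = -2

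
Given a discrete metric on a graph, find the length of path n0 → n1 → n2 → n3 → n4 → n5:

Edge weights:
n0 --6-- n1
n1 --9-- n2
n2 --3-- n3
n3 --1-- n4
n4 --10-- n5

Arc length = 6 + 9 + 3 + 1 + 10 = 29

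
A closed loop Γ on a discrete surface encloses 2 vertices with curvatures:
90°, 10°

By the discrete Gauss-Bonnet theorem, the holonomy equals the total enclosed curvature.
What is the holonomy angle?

Holonomy = total enclosed curvature = 90° + 10° = 100°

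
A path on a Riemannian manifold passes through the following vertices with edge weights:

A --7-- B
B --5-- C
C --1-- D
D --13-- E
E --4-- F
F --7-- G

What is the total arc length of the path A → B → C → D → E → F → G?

Arc length = 7 + 5 + 1 + 13 + 4 + 7 = 37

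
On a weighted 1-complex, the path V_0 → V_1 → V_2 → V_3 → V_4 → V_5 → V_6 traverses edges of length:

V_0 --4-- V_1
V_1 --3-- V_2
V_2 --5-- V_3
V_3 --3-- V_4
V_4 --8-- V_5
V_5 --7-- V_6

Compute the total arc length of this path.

Arc length = 4 + 3 + 5 + 3 + 8 + 7 = 30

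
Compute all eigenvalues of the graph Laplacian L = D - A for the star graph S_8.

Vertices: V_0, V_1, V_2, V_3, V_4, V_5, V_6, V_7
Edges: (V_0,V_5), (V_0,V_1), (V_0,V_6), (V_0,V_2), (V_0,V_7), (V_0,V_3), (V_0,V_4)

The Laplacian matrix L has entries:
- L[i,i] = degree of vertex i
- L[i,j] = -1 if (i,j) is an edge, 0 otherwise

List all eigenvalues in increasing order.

The star S_8 is the complete bipartite graph K_{1,7} (one hub of degree 7, 7 leaves of degree 1). The Laplacian spectrum of K_{p,q} is 0, p (multiplicity q−1), q (multiplicity p−1), p+q. With p = 1, q = 7: 0 once, 1 with multiplicity 6, and 8 once. (Check: trace L = sum of degrees = 14 = 6·1 + 8.)
Laplacian eigenvalues (increasing order): [0.0, 1.0, 1.0, 1.0, 1.0, 1.0, 1.0, 8.0]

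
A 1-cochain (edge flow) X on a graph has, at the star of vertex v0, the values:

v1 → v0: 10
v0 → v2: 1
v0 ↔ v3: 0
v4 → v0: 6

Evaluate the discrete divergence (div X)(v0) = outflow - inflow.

Divergence = sum of outgoing flows = (-10) + 1 + 0 + (-6) = -15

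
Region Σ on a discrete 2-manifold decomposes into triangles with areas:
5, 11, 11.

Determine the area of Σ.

5 + 11 + 11 = 27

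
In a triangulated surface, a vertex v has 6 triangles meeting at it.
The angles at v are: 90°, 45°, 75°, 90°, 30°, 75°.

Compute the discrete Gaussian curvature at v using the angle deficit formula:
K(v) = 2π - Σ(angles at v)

Sum of angles = 405°. K = 360° - 405° = -45°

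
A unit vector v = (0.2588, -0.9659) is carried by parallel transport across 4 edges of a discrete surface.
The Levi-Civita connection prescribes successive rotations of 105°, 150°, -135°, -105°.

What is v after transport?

Total rotation: 105° + 150° + (-135°) + (-105°) = 15°. Final vector: (0.5000, -0.8660)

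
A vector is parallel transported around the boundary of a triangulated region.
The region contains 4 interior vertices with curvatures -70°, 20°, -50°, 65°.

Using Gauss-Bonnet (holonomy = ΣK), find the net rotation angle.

Holonomy = total enclosed curvature = (-70°) + 20° + (-50°) + 65° = -35°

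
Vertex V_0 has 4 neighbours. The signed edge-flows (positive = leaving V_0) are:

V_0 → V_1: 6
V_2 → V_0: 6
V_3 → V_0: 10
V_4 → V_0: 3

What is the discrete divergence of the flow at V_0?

Divergence = sum of outgoing flows = 6 + (-6) + (-10) + (-3) = -13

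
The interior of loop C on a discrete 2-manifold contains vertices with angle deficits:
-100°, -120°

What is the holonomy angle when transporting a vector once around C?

Holonomy = total enclosed curvature = (-100°) + (-120°) = -220°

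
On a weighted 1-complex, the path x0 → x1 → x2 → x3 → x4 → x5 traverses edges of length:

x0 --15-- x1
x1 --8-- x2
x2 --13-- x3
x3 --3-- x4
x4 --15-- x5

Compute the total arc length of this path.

Arc length = 15 + 8 + 13 + 3 + 15 = 54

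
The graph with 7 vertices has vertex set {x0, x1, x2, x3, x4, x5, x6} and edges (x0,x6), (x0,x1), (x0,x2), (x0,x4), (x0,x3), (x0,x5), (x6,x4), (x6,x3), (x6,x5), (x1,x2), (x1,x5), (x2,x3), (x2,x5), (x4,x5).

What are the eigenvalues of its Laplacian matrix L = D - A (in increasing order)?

Degrees: deg(x0) = 6, deg(x1) = 3, deg(x2) = 4, deg(x3) = 3, deg(x4) = 3, deg(x5) = 5, deg(x6) = 4.
L = D − A with rows/columns ordered (x0, x1, x2, x3, x4, x5, x6):
  [ 6, -1, -1, -1, -1, -1, -1]
  [-1,  3, -1,  0,  0, -1,  0]
  [-1, -1,  4, -1,  0, -1,  0]
  [-1,  0, -1,  3,  0,  0, -1]
  [-1,  0,  0,  0,  3, -1, -1]
  [-1, -1, -1,  0, -1,  5, -1]
  [-1,  0,  0, -1, -1, -1,  4]
Characteristic polynomial: det(λI − L) = λ(λ² − 7λ + 11)(λ² − 9λ + 17)(λ − 5)(λ − 7).
Roots: λ = 0; (λ² − 7λ + 11) = 0 ⇒ λ = (7 ± √5)/2 ≈ 2.382, 4.618; (λ² − 9λ + 17) = 0 ⇒ λ = (9 ± √13)/2 ≈ 2.6972, 6.3028; (λ − 5) = 0 ⇒ λ = 5; (λ − 7) = 0 ⇒ λ = 7.
(Check: the roots sum (with multiplicity) to 28, matching trace L = Σdeg = 2·14 = 28.)
Laplacian eigenvalues (increasing order): [0.0, 2.382, 2.6972, 4.618, 5.0, 6.3028, 7.0]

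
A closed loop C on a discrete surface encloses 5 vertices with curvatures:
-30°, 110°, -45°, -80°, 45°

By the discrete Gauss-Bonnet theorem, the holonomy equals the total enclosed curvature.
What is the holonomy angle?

Holonomy = total enclosed curvature = (-30°) + 110° + (-45°) + (-80°) + 45° = 0°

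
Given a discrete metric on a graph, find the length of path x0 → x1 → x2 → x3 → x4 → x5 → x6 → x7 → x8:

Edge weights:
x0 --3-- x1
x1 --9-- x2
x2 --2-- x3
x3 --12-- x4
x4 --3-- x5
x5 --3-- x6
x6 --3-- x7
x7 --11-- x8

Arc length = 3 + 9 + 2 + 12 + 3 + 3 + 3 + 11 = 46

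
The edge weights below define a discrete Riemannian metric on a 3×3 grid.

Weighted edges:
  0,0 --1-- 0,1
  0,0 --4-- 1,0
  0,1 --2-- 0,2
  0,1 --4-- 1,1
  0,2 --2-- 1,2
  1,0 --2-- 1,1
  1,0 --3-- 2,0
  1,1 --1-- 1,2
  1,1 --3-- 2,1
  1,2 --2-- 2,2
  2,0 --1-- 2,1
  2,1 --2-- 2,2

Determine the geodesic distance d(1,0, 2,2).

Shortest path: 1,0 → 1,1 → 1,2 → 2,2, total weight = 5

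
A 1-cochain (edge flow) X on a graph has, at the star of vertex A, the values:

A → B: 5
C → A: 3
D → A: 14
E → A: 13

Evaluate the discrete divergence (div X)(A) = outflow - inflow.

Divergence = sum of outgoing flows = 5 + (-3) + (-14) + (-13) = -25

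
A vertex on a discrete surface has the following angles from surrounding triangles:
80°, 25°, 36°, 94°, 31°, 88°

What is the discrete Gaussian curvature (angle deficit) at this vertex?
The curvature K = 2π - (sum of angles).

Sum of angles = 354°. K = 360° - 354° = 6° = π/30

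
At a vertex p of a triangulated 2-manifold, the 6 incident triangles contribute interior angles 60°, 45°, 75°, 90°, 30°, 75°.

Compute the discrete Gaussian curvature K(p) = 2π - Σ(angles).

Sum of angles = 375°. K = 360° - 375° = -15° = -π/12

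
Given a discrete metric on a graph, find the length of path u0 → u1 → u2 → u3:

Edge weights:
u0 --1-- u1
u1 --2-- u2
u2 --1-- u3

Arc length = 1 + 2 + 1 = 4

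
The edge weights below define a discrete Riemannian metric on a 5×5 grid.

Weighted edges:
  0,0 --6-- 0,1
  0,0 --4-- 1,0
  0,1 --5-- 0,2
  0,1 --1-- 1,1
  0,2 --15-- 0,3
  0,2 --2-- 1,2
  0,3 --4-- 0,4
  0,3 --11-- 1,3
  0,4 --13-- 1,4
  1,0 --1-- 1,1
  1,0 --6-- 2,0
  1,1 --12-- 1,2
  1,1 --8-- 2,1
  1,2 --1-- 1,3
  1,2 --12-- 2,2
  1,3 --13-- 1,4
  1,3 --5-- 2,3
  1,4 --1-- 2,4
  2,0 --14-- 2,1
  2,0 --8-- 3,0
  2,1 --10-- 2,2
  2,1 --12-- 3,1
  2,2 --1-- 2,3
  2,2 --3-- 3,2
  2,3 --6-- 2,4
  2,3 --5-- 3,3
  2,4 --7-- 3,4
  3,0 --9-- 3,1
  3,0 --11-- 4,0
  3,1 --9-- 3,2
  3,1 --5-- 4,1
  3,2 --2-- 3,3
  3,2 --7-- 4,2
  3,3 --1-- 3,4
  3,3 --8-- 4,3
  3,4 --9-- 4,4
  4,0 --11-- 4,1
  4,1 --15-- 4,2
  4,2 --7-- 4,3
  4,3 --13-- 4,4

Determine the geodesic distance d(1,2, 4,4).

Shortest path: 1,2 → 1,3 → 2,3 → 3,3 → 3,4 → 4,4, total weight = 21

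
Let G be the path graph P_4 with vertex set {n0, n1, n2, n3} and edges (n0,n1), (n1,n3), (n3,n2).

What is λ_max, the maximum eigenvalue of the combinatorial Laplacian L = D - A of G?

The path graph P_n has Laplacian eigenvalues λ_k = 2 − 2cos(kπ/n), k = 0, 1, …, n−1. Here n = 4:
k=0: 2 − 2cos(0) = 0.0; k=1: 2 − 2cos(π/4) = 0.5858; k=2: 2 − 2cos(π/2) = 2.0; k=3: 2 − 2cos(3π/4) = 3.4142.
Laplacian eigenvalues: [0.0, 0.5858, 2.0, 3.4142]. Largest eigenvalue (spectral radius) = 3.4142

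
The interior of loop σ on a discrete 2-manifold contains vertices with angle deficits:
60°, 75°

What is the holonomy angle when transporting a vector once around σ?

Holonomy = total enclosed curvature = 60° + 75° = 135°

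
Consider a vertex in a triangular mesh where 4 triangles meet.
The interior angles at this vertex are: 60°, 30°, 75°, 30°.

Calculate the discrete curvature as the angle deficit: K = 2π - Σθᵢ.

Sum of angles = 195°. K = 360° - 195° = 165°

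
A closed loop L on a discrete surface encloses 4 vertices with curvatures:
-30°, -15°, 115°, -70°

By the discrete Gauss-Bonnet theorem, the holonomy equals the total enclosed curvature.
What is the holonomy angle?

Holonomy = total enclosed curvature = (-30°) + (-15°) + 115° + (-70°) = 0°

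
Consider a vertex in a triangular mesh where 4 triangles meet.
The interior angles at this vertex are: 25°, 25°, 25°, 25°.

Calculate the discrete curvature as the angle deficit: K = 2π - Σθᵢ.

Sum of angles = 100°. K = 360° - 100° = 260°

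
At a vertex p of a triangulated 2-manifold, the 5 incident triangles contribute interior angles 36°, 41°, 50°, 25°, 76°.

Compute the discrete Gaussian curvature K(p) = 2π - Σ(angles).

Sum of angles = 228°. K = 360° - 228° = 132° = 11π/15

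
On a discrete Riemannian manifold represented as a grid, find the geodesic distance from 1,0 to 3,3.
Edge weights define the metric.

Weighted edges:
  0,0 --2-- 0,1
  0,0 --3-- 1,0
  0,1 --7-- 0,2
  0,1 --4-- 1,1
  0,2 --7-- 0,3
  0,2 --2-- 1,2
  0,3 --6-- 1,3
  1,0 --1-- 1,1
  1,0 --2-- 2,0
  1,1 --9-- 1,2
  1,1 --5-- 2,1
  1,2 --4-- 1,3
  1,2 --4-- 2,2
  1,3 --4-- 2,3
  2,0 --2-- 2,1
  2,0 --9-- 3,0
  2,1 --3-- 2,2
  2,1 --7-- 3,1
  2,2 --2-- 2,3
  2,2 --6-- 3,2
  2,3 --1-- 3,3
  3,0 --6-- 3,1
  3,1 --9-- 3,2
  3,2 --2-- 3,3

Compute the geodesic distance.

Shortest path: 1,0 → 2,0 → 2,1 → 2,2 → 2,3 → 3,3, total weight = 10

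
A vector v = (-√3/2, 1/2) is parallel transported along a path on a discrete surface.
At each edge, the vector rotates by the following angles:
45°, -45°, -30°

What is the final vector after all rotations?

Total rotation: 45° + (-45°) + (-30°) = -30°. Final vector: (-0.5000, 0.8660)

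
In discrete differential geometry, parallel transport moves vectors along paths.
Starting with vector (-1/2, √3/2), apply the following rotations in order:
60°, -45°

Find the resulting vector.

Total rotation: 60° + (-45°) = 15°. Final vector: (-0.7071, 0.7071)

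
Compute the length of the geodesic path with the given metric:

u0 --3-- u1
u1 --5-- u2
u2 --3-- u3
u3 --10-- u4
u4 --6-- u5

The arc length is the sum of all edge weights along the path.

Arc length = 3 + 5 + 3 + 10 + 6 = 27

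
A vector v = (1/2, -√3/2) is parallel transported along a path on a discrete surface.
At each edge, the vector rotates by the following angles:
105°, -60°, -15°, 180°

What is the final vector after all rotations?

Total rotation: 105° + (-60°) + (-15°) + 180° = 210° ≡ -150° (mod 360°). Final vector: (-0.8660, 0.5000)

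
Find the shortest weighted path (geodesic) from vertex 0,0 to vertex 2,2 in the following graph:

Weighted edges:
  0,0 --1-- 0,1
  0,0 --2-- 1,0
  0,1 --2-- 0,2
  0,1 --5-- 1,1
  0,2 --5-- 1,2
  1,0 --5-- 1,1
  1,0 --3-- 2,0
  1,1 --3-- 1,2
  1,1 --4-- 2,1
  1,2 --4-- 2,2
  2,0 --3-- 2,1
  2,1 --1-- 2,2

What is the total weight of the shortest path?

Shortest path: 0,0 → 1,0 → 2,0 → 2,1 → 2,2, total weight = 9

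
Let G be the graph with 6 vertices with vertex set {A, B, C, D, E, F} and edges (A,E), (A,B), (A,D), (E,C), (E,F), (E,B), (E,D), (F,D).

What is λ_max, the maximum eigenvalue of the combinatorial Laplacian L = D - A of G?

Degrees: deg(A) = 3, deg(B) = 2, deg(C) = 1, deg(D) = 3, deg(E) = 5, deg(F) = 2.
L = D − A with rows/columns ordered (A, B, C, D, E, F):
  [ 3, -1,  0, -1, -1,  0]
  [-1,  2,  0,  0, -1,  0]
  [ 0,  0,  1,  0, -1,  0]
  [-1,  0,  0,  3, -1, -1]
  [-1, -1, -1, -1,  5, -1]
  [ 0,  0,  0, -1, -1,  2]
Characteristic polynomial: det(λI − L) = λ(λ − 1)(λ² − 6λ + 7)(λ − 3)(λ − 6).
Roots: λ = 0; (λ − 1) = 0 ⇒ λ = 1; (λ² − 6λ + 7) = 0 ⇒ λ = 3 ± √2 ≈ 1.5858, 4.4142; (λ − 3) = 0 ⇒ λ = 3; (λ − 6) = 0 ⇒ λ = 6.
(Check: the roots sum (with multiplicity) to 16, matching trace L = Σdeg = 2·8 = 16.)
Laplacian eigenvalues: [0.0, 1.0, 1.5858, 3.0, 4.4142, 6.0]. Largest eigenvalue (spectral radius) = 6.0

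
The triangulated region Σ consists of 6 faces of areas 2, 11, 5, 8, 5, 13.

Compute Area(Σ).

2 + 11 + 5 + 8 + 5 + 13 = 44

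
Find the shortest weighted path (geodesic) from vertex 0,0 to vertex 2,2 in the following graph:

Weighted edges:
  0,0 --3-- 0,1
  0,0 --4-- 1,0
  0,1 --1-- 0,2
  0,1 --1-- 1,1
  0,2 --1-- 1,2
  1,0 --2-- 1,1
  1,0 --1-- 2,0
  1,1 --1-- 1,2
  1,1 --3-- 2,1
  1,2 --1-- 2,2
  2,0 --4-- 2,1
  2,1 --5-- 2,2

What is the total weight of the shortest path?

Shortest path: 0,0 → 0,1 → 0,2 → 1,2 → 2,2, total weight = 6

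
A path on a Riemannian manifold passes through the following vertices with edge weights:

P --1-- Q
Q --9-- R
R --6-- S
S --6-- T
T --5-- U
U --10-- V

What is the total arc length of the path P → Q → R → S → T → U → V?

Arc length = 1 + 9 + 6 + 6 + 5 + 10 = 37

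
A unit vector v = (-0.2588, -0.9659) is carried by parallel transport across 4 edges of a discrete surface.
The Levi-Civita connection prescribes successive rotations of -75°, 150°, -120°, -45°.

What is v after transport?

Total rotation: (-75°) + 150° + (-120°) + (-45°) = -90°. Final vector: (-0.9659, 0.2588)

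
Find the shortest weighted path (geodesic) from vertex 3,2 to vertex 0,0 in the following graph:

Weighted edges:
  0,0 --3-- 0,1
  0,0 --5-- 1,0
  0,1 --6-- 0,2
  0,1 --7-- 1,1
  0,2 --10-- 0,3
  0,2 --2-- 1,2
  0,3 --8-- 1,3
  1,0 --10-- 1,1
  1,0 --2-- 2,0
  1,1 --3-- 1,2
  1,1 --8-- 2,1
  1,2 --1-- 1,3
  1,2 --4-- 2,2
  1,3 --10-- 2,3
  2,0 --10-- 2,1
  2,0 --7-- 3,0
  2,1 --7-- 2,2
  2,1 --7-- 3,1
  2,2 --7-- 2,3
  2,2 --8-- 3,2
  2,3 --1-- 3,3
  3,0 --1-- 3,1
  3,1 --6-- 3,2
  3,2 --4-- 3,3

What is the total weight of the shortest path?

Shortest path: 3,2 → 3,1 → 3,0 → 2,0 → 1,0 → 0,0, total weight = 21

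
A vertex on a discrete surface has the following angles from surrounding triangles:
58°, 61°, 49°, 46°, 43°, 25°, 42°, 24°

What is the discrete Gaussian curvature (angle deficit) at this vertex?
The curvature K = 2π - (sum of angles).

Sum of angles = 348°. K = 360° - 348° = 12° = π/15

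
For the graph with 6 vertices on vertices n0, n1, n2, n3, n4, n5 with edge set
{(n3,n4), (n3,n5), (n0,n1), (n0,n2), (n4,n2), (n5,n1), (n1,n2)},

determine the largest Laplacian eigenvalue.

Degrees: deg(n0) = 2, deg(n1) = 3, deg(n2) = 3, deg(n3) = 2, deg(n4) = 2, deg(n5) = 2.
L = D − A with rows/columns ordered (n0, n1, n2, n3, n4, n5):
  [ 2, -1, -1,  0,  0,  0]
  [-1,  3, -1,  0,  0, -1]
  [-1, -1,  3,  0, -1,  0]
  [ 0,  0,  0,  2, -1, -1]
  [ 0,  0, -1, -1,  2,  0]
  [ 0, -1,  0, -1,  0,  2]
Characteristic polynomial: det(λI − L) = λ(λ − 1)(λ² − 6λ + 7)(λ − 3)(λ − 4).
Roots: λ = 0; (λ − 1) = 0 ⇒ λ = 1; (λ² − 6λ + 7) = 0 ⇒ λ = 3 ± √2 ≈ 1.5858, 4.4142; (λ − 3) = 0 ⇒ λ = 3; (λ − 4) = 0 ⇒ λ = 4.
(Check: the roots sum (with multiplicity) to 14, matching trace L = Σdeg = 2·7 = 14.)
Laplacian eigenvalues: [0.0, 1.0, 1.5858, 3.0, 4.0, 4.4142]. Largest eigenvalue (spectral radius) = 4.4142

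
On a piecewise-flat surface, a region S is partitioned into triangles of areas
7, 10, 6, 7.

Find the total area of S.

7 + 10 + 6 + 7 = 30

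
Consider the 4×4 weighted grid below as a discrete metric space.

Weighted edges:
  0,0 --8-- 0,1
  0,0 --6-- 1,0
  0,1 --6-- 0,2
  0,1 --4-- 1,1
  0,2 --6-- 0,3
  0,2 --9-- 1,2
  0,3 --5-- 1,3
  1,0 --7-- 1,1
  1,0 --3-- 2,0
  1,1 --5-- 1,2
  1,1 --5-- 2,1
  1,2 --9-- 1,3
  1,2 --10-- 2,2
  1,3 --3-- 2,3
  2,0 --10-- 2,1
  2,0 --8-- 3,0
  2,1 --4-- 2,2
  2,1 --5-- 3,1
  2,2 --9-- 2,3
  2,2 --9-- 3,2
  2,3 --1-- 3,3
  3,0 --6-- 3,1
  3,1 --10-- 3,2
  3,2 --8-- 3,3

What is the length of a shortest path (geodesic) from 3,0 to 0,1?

Shortest path: 3,0 → 3,1 → 2,1 → 1,1 → 0,1, total weight = 20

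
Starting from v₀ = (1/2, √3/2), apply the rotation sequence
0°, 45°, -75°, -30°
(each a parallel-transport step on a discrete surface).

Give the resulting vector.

Total rotation: 0° + 45° + (-75°) + (-30°) = -60°. Final vector: (1, 0)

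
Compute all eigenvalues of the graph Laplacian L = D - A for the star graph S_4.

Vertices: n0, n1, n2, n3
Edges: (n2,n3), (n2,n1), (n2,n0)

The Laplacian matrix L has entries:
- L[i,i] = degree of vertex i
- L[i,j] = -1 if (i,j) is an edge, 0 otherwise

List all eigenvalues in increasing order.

The star S_4 is the complete bipartite graph K_{1,3} (one hub of degree 3, 3 leaves of degree 1). The Laplacian spectrum of K_{p,q} is 0, p (multiplicity q−1), q (multiplicity p−1), p+q. With p = 1, q = 3: 0 once, 1 with multiplicity 2, and 4 once. (Check: trace L = sum of degrees = 6 = 2·1 + 4.)
Laplacian eigenvalues (increasing order): [0.0, 1.0, 1.0, 4.0]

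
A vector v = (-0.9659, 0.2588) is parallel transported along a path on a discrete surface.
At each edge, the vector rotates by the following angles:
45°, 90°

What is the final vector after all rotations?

Total rotation: 45° + 90° = 135°. Final vector: (0.5000, -0.8660)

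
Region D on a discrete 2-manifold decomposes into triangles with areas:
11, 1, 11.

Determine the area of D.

11 + 1 + 11 = 23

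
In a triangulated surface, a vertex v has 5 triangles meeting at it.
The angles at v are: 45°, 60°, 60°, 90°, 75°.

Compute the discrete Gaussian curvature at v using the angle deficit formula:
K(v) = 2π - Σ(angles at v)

Sum of angles = 330°. K = 360° - 330° = 30°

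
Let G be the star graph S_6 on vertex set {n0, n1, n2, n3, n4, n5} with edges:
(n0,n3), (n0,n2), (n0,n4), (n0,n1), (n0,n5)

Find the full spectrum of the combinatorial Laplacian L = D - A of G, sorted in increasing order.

The star S_6 is the complete bipartite graph K_{1,5} (one hub of degree 5, 5 leaves of degree 1). The Laplacian spectrum of K_{p,q} is 0, p (multiplicity q−1), q (multiplicity p−1), p+q. With p = 1, q = 5: 0 once, 1 with multiplicity 4, and 6 once. (Check: trace L = sum of degrees = 10 = 4·1 + 6.)
Laplacian eigenvalues (increasing order): [0.0, 1.0, 1.0, 1.0, 1.0, 6.0]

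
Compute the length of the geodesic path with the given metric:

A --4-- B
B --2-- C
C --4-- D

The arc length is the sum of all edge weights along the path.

Arc length = 4 + 2 + 4 = 10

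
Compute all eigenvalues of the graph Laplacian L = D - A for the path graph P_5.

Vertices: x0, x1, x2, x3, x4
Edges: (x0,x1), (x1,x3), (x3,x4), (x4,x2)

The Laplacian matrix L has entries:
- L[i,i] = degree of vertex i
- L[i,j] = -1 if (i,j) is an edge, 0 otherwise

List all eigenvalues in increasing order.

The path graph P_n has Laplacian eigenvalues λ_k = 2 − 2cos(kπ/n), k = 0, 1, …, n−1. Here n = 5:
k=0: 2 − 2cos(0) = 0.0; k=1: 2 − 2cos(π/5) = 0.382; k=2: 2 − 2cos(2π/5) = 1.382; k=3: 2 − 2cos(3π/5) = 2.618; k=4: 2 − 2cos(4π/5) = 3.618.
Laplacian eigenvalues (increasing order): [0.0, 0.382, 1.382, 2.618, 3.618]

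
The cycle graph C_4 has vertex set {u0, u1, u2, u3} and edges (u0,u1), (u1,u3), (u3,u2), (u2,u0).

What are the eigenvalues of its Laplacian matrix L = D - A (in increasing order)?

The cycle graph C_n has Laplacian eigenvalues λ_k = 2 − 2cos(2πk/n), k = 0, 1, …, n−1. Here n = 4:
k=0: 2 − 2cos(0) = 0.0; k=1: 2 − 2cos(π/2) = 2.0; k=2: 2 − 2cos(π) = 4.0; k=3: 2 − 2cos(3π/2) = 2.0.
Laplacian eigenvalues (increasing order): [0.0, 2.0, 2.0, 4.0]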